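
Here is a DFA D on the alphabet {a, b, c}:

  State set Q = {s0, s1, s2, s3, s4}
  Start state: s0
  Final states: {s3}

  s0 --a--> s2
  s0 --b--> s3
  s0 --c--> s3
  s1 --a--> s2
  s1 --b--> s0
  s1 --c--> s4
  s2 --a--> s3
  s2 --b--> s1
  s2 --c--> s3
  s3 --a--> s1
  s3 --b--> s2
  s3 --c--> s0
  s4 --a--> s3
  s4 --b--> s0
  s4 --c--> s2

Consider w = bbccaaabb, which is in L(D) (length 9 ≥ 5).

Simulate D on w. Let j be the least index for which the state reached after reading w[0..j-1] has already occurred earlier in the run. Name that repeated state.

s3

Run of D on w = b b c c a a a b b:
  step 0: s0  (start)
  step 1: s3  (read b: s0→s3)
  step 2: s2  (read b: s3→s2)
  step 3: s3  (read c: s2→s3)   ← first repeat (s3 seen earlier)
  step 4: s0  (read c: s3→s0)
  step 5: s2  (read a: s0→s2)
  step 6: s3  (read a: s2→s3)
  step 7: s1  (read a: s3→s1)
  step 8: s0  (read b: s1→s0)
  step 9: s3  (read b: s0→s3)

The earliest repeat is at step j = 3: D is in s3, which it already visited at step i = 1.
Pumping length from the standard proof: p = 5 (the number of states). The repeated state found above gives |xy| = j ≤ 5 and |y| = j − i ≥ 1.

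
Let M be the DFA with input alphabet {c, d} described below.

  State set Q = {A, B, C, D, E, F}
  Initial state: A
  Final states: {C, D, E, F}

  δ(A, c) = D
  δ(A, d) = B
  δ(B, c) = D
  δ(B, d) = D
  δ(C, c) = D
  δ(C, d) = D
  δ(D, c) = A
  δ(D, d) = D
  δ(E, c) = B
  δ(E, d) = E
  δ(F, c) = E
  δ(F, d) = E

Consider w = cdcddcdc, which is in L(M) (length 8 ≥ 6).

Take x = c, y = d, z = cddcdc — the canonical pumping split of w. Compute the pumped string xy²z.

xy^2z = c·d·d·cddcdc = cddcddcdc.
Reading y = d takes M from D back to D, so after x·y·y the machine is still in D, and z then leads to the accepting state D. Hence cddcddcdc ∈ L(M).

cddcddcdc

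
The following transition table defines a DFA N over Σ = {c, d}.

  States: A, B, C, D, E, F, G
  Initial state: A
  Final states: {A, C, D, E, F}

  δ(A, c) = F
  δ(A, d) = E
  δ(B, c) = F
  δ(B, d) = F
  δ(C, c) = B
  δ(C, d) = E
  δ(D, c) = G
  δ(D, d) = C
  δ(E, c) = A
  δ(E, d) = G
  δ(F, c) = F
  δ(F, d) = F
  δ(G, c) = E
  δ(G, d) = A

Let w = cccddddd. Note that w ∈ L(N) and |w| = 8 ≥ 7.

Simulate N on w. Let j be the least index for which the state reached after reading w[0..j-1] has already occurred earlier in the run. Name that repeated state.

Run of N on w = c c c d d d d d:
  step 0: A  (start)
  step 1: F  (read c: A→F)
  step 2: F  (read c: F→F)   ← first repeat (F seen earlier)
  step 3: F  (read c: F→F)
  step 4: F  (read d: F→F)
  step 5: F  (read d: F→F)
  step 6: F  (read d: F→F)
  step 7: F  (read d: F→F)
  step 8: F  (read d: F→F)

The earliest repeat is at step j = 2: N is in F, which it already visited at step i = 1.
The DFA has 7 states, so the proof of the pumping lemma guarantees a repeated state among the first 7+1 visited; the segment between the two visits is the pumpable y.

F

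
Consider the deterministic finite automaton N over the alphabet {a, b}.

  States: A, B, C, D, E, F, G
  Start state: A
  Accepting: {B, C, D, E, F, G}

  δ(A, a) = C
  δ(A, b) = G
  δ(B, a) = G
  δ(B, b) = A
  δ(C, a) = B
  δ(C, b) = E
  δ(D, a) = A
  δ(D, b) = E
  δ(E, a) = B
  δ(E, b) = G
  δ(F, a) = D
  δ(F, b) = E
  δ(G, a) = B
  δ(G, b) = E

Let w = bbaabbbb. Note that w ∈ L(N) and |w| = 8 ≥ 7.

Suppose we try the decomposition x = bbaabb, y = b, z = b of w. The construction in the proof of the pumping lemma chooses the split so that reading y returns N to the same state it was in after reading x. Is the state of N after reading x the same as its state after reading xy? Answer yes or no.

State sequence: A -b-> G -b-> E -a-> B -a-> G -b-> E -b-> G -b-> E

After x (step 6): G. After xy (step 7): E.
They differ (G ≠ E), so y is not a cycle from the state after x; this split is not the one the pumping-lemma construction produces, and pumping y need not keep the string in L(N).

no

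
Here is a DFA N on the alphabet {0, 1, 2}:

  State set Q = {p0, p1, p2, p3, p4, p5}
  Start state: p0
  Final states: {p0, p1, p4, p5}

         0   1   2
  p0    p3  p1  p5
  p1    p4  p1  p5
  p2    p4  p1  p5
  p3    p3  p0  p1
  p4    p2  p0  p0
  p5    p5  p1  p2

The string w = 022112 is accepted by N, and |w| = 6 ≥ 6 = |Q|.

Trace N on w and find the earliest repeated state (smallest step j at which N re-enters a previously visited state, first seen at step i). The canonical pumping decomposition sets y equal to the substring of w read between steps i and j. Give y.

State sequence: p0 -0-> p3 -2-> p1 -2-> p5 -1-> p1 -1-> p1 -2-> p5
First repeat at step 4: p1 was already visited.

So i = 2, j = 4, giving x = w[0:2] = 02, y = w[2:4] = 21, z = w[4:6] = 12.
Check: |xy| = 4 ≤ 6 and |y| = 2 ≥ 1. Reading y takes N from p1 back to p1, so every xyⁱz is accepted.
With |Q| = 6, pigeonhole forces a state repeat no later than step 6; the substring read between the first and second visits to that state can be pumped.

21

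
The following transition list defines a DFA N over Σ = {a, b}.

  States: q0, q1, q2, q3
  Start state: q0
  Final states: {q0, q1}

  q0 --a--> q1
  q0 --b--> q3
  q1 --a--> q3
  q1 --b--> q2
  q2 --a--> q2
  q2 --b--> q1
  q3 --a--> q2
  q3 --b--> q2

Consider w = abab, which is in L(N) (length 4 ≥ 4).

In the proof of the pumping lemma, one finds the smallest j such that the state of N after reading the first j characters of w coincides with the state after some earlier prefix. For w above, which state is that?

q2

Run of N on w = a b a b:
  step 0: q0  (start)
  step 1: q1  (read a: q0→q1)
  step 2: q2  (read b: q1→q2)
  step 3: q2  (read a: q2→q2)   ← first repeat (q2 seen earlier)
  step 4: q1  (read b: q2→q1)

The earliest repeat is at step j = 3: N is in q2, which it already visited at step i = 2.
Since N has 4 states, any run of length ≥ 4 visits 4+1 states, so by pigeonhole some state repeats within the first 4 steps — that repeat gives the pumpable loop.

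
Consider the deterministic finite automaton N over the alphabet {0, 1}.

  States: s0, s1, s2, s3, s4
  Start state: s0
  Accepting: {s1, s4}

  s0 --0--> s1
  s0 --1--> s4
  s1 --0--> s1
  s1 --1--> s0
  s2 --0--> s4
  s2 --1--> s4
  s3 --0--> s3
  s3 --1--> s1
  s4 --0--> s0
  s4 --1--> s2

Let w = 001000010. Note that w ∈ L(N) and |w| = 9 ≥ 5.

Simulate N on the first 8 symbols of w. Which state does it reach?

s0

Run of N on the first 8 characters of w = 0 0 1 0 0 0 0 1:
  step 0: s0  (start)
  step 1: s1  (read 0: s0→s1)
  step 2: s1  (read 0: s1→s1)
  step 3: s0  (read 1: s1→s0)
  step 4: s1  (read 0: s0→s1)
  step 5: s1  (read 0: s1→s1)
  step 6: s1  (read 0: s1→s1)
  step 7: s1  (read 0: s1→s1)
  step 8: s0  (read 1: s1→s0)

After reading 8 characters, N is in state s0.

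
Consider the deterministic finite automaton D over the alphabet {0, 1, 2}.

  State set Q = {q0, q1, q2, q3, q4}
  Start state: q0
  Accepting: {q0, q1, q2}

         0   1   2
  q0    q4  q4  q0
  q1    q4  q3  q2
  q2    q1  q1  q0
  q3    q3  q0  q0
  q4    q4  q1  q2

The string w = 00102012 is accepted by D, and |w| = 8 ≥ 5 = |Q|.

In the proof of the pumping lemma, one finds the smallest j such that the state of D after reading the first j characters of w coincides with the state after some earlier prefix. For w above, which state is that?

q4

State sequence: q0 -0-> q4 -0-> q4 -1-> q1 -0-> q4 -2-> q2 -0-> q1 -1-> q3 -2-> q0
First repeat at step 2: q4 was already visited.

The earliest repeat is at step j = 2: D is in q4, which it already visited at step i = 1.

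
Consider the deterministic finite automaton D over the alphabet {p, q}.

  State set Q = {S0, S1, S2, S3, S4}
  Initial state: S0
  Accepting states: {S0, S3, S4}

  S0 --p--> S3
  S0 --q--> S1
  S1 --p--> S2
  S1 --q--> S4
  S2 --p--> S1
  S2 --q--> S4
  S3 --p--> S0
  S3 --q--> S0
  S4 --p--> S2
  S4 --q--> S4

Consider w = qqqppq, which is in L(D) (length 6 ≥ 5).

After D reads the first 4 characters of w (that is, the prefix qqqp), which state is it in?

S2

State sequence: S0 -q-> S1 -q-> S4 -q-> S4 -p-> S2

After reading 4 characters, D is in state S2.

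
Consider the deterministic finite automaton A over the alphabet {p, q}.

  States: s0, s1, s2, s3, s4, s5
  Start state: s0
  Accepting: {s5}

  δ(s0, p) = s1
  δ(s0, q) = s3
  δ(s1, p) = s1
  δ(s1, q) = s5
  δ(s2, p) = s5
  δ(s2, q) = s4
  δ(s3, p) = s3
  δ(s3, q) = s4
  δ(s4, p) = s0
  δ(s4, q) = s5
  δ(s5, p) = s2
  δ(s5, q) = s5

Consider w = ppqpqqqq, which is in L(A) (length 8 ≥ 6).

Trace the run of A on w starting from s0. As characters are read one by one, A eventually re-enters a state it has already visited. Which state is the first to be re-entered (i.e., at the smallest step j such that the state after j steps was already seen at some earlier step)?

s1

Run of A on w = p p q p q q q q:
  step 0: s0  (start)
  step 1: s1  (read p: s0→s1)
  step 2: s1  (read p: s1→s1)   ← first repeat (s1 seen earlier)
  step 3: s5  (read q: s1→s5)
  step 4: s2  (read p: s5→s2)
  step 5: s4  (read q: s2→s4)
  step 6: s5  (read q: s4→s5)
  step 7: s5  (read q: s5→s5)
  step 8: s5  (read q: s5→s5)

The earliest repeat is at step j = 2: A is in s1, which it already visited at step i = 1.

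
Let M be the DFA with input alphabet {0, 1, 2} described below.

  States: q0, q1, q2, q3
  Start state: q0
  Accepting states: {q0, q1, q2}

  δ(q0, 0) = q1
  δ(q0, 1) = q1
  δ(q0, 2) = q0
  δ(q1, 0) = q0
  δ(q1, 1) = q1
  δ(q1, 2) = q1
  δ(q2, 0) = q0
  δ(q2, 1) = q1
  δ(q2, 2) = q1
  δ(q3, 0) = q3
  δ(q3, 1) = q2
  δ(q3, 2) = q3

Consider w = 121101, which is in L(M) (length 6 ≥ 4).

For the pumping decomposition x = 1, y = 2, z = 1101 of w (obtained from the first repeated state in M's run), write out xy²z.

xy^2z = 1·2·2·1101 = 1221101.
Reading y = 2 takes M from q1 back to q1, so after x·y·y the machine is still in q1, and z then leads to the accepting state q1. Hence 1221101 ∈ L(M).

1221101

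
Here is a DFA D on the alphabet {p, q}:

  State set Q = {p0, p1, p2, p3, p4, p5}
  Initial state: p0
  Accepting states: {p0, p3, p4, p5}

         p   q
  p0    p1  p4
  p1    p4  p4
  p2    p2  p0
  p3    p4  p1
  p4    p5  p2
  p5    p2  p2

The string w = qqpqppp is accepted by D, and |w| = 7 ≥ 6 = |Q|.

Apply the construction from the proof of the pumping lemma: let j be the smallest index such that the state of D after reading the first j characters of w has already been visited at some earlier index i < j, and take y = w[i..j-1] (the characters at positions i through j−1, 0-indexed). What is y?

p

State sequence: p0 -q-> p4 -q-> p2 -p-> p2 -q-> p0 -p-> p1 -p-> p4 -p-> p5
First repeat at step 3: p2 was already visited.

So i = 2, j = 3, giving x = w[0:2] = qq, y = w[2:3] = p, z = w[3:7] = qppp.
Check: |xy| = 3 ≤ 6 and |y| = 1 ≥ 1. Reading y takes D from p2 back to p2, so every xyⁱz is accepted.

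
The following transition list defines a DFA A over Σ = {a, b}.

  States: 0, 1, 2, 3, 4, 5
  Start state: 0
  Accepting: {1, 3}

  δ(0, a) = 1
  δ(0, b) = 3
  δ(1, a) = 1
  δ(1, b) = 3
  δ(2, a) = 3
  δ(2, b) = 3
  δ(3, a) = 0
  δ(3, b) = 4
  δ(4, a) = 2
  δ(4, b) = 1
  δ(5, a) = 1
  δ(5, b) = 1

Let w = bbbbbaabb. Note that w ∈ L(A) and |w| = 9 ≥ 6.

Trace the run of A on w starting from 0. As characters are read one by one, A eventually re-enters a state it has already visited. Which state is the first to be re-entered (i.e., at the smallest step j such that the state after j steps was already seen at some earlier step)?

Run of A on w = b b b b b a a b b:
  step 0: 0  (start)
  step 1: 3  (read b: 0→3)
  step 2: 4  (read b: 3→4)
  step 3: 1  (read b: 4→1)
  step 4: 3  (read b: 1→3)   ← first repeat (3 seen earlier)
  step 5: 4  (read b: 3→4)
  step 6: 2  (read a: 4→2)
  step 7: 3  (read a: 2→3)
  step 8: 4  (read b: 3→4)
  step 9: 1  (read b: 4→1)

The earliest repeat is at step j = 4: A is in 3, which it already visited at step i = 1.

3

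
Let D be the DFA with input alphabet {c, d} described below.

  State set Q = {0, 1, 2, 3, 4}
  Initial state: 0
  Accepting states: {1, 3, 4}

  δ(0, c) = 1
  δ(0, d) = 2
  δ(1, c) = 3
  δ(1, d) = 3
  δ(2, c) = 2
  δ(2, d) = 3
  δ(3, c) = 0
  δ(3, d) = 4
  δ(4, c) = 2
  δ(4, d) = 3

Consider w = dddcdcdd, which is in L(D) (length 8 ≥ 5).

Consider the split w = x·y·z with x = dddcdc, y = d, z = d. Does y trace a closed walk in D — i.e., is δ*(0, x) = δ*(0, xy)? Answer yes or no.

no

Run of D on the first 7 characters of w = d d d c d c d:
  step 0: 0  (start)
  step 1: 2  (read d: 0→2)
  step 2: 3  (read d: 2→3)
  step 3: 4  (read d: 3→4)
  step 4: 2  (read c: 4→2)
  step 5: 3  (read d: 2→3)
  step 6: 0  (read c: 3→0)
  step 7: 2  (read d: 0→2)

After x (step 6): 0. After xy (step 7): 2.
They differ (0 ≠ 2), so y is not a cycle from the state after x; this split is not the one the pumping-lemma construction produces, and pumping y need not keep the string in L(D).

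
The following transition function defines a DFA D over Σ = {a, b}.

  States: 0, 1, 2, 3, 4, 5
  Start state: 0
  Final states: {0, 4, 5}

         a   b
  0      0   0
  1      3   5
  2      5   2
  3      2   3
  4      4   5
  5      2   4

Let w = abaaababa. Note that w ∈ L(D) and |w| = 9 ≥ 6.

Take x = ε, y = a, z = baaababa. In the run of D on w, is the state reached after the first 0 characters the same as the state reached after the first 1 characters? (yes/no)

yes

State sequence: 0 -a-> 0

After x (step 0): 0. After xy (step 1): 0.
They match, so y = a drives D around a cycle from 0 back to itself; pumping y any number of times keeps D in 0 before reading z, and xyⁱz ∈ L(D) for every i ≥ 0.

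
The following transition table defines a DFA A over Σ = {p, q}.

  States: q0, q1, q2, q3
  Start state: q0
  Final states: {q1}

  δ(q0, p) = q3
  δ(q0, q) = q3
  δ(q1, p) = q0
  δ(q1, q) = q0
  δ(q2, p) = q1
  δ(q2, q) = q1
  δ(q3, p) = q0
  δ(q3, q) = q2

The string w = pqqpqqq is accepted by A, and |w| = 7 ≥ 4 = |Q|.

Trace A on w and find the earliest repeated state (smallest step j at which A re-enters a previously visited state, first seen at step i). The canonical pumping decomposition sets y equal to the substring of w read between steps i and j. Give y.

Run of A on w = p q q p q q q:
  step 0: q0  (start)
  step 1: q3  (read p: q0→q3)
  step 2: q2  (read q: q3→q2)
  step 3: q1  (read q: q2→q1)
  step 4: q0  (read p: q1→q0)   ← first repeat (q0 seen earlier)
  step 5: q3  (read q: q0→q3)
  step 6: q2  (read q: q3→q2)
  step 7: q1  (read q: q2→q1)

So i = 0, j = 4, giving x = w[0:0] = ε, y = w[0:4] = pqqp, z = w[4:7] = qqq.
Check: |xy| = 4 ≤ 4 and |y| = 4 ≥ 1. Reading y takes A from q0 back to q0, so every xyⁱz is accepted.
Pumping length from the standard proof: p = 4 (the number of states). The repeated state found above gives |xy| = j ≤ 4 and |y| = j − i ≥ 1.

pqqp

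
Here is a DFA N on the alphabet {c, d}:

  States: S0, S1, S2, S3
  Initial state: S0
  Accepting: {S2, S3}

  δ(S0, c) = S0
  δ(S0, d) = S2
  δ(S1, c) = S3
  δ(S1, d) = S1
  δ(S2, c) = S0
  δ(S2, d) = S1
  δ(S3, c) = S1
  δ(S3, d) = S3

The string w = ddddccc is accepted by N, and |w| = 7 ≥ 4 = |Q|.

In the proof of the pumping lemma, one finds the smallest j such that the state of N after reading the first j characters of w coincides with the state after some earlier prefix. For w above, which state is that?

Run of N on w = d d d d c c c:
  step 0: S0  (start)
  step 1: S2  (read d: S0→S2)
  step 2: S1  (read d: S2→S1)
  step 3: S1  (read d: S1→S1)   ← first repeat (S1 seen earlier)
  step 4: S1  (read d: S1→S1)
  step 5: S3  (read c: S1→S3)
  step 6: S1  (read c: S3→S1)
  step 7: S3  (read c: S1→S3)

The earliest repeat is at step j = 3: N is in S1, which it already visited at step i = 2.
The DFA has 4 states, so the proof of the pumping lemma guarantees a repeated state among the first 4+1 visited; the segment between the two visits is the pumpable y.

S1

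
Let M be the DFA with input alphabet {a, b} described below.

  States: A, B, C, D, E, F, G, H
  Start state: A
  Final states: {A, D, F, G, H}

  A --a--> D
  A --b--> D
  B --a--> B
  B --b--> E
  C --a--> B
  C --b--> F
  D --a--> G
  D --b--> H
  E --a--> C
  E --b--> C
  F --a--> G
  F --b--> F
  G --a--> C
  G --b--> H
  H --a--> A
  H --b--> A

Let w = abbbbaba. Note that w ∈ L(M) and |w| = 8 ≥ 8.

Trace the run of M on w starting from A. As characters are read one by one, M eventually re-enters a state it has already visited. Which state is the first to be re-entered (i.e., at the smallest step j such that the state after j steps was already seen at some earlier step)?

State sequence: A -a-> D -b-> H -b-> A -b-> D -b-> H -a-> A -b-> D -a-> G
First repeat at step 3: A was already visited.

The earliest repeat is at step j = 3: M is in A, which it already visited at step i = 0.
The DFA has 8 states, so the proof of the pumping lemma guarantees a repeated state among the first 8+1 visited; the segment between the two visits is the pumpable y.

A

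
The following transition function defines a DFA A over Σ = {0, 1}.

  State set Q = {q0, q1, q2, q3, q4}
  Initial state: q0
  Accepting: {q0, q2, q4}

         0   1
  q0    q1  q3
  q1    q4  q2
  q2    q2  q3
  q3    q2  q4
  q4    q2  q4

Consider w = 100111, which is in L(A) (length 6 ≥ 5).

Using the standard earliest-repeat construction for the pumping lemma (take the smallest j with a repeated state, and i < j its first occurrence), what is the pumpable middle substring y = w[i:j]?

0

Run of A on w = 1 0 0 1 1 1:
  step 0: q0  (start)
  step 1: q3  (read 1: q0→q3)
  step 2: q2  (read 0: q3→q2)
  step 3: q2  (read 0: q2→q2)   ← first repeat (q2 seen earlier)
  step 4: q3  (read 1: q2→q3)
  step 5: q4  (read 1: q3→q4)
  step 6: q4  (read 1: q4→q4)

So i = 2, j = 3, giving x = w[0:2] = 10, y = w[2:3] = 0, z = w[3:6] = 111.
Check: |xy| = 3 ≤ 5 and |y| = 1 ≥ 1. Reading y takes A from q2 back to q2, so every xyⁱz is accepted.
The DFA has 5 states, so the proof of the pumping lemma guarantees a repeated state among the first 5+1 visited; the segment between the two visits is the pumpable y.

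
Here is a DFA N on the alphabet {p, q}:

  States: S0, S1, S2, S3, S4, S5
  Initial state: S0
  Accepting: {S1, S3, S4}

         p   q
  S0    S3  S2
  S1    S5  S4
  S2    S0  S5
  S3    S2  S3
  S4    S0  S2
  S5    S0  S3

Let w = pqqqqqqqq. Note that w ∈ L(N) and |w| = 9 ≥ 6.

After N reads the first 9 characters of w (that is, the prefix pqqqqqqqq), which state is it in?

S3

State sequence: S0 -p-> S3 -q-> S3 -q-> S3 -q-> S3 -q-> S3 -q-> S3 -q-> S3 -q-> S3 -q-> S3

After reading 9 characters, N is in state S3.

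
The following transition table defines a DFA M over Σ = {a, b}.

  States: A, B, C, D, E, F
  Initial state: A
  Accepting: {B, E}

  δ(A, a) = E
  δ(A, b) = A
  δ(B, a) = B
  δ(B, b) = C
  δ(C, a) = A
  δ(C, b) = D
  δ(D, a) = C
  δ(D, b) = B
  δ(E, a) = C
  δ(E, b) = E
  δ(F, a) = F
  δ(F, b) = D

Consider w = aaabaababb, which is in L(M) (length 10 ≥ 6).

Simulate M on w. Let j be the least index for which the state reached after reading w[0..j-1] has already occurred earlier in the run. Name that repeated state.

A

State sequence: A -a-> E -a-> C -a-> A -b-> A -a-> E -a-> C -b-> D -a-> C -b-> D -b-> B
First repeat at step 3: A was already visited.

The earliest repeat is at step j = 3: M is in A, which it already visited at step i = 0.
The DFA has 6 states, so the proof of the pumping lemma guarantees a repeated state among the first 6+1 visited; the segment between the two visits is the pumpable y.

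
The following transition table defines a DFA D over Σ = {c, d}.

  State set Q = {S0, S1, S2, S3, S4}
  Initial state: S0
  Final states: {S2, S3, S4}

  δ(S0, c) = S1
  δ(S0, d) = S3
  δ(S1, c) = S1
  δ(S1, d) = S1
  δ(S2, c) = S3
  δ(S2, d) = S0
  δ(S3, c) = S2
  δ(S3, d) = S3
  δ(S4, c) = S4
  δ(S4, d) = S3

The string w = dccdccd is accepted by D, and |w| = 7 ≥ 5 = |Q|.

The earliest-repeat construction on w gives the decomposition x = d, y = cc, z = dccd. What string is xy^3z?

dccccccdccd

xy^3z = d·cc·cc·cc·dccd = dccccccdccd.
Reading y = cc takes D from S3 back to S3, so after x·y·y·y the machine is still in S3, and z then leads to the accepting state S3. Hence dccccccdccd ∈ L(D).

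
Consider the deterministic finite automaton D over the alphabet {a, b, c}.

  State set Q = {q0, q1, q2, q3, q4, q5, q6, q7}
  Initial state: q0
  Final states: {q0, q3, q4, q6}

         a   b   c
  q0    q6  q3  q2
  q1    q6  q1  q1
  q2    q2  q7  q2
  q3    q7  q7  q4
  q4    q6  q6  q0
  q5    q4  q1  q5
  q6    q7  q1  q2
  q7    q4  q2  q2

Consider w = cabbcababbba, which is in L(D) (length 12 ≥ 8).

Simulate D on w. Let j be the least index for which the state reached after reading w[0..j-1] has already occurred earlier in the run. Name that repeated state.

Run of D on w = c a b b c a b a b b b a:
  step 0: q0  (start)
  step 1: q2  (read c: q0→q2)
  step 2: q2  (read a: q2→q2)   ← first repeat (q2 seen earlier)
  step 3: q7  (read b: q2→q7)
  step 4: q2  (read b: q7→q2)
  step 5: q2  (read c: q2→q2)
  step 6: q2  (read a: q2→q2)
  step 7: q7  (read b: q2→q7)
  step 8: q4  (read a: q7→q4)
  step 9: q6  (read b: q4→q6)
  step 10: q1  (read b: q6→q1)
  step 11: q1  (read b: q1→q1)
  step 12: q6  (read a: q1→q6)

The earliest repeat is at step j = 2: D is in q2, which it already visited at step i = 1.
Pumping length from the standard proof: p = 8 (the number of states). The repeated state found above gives |xy| = j ≤ 8 and |y| = j − i ≥ 1.

q2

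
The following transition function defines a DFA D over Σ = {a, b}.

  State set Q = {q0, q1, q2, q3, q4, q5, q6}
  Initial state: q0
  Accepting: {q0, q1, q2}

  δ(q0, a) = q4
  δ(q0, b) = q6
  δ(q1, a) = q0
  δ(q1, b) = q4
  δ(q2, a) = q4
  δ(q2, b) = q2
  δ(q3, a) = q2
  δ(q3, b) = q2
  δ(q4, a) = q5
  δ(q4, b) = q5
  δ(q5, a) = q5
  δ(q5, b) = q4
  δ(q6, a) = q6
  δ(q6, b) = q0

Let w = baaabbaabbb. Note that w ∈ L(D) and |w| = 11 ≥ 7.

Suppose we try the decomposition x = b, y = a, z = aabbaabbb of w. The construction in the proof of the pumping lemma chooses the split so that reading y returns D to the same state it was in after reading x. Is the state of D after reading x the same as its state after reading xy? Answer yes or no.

yes

Run of D on the first 2 characters of w = b a:
  step 0: q0  (start)
  step 1: q6  (read b: q0→q6)
  step 2: q6  (read a: q6→q6)

After x (step 1): q6. After xy (step 2): q6.
They match, so y = a drives D around a cycle from q6 back to itself; pumping y any number of times keeps D in q6 before reading z, and xyⁱz ∈ L(D) for every i ≥ 0.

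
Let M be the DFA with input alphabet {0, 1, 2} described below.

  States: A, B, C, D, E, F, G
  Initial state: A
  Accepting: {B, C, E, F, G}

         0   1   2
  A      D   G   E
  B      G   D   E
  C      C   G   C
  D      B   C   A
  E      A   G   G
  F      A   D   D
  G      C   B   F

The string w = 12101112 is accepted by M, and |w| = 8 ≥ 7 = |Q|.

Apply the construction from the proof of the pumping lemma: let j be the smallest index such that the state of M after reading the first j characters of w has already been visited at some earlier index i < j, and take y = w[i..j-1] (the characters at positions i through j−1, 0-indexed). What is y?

01

State sequence: A -1-> G -2-> F -1-> D -0-> B -1-> D -1-> C -1-> G -2-> F
First repeat at step 5: D was already visited.

So i = 3, j = 5, giving x = w[0:3] = 121, y = w[3:5] = 01, z = w[5:8] = 112.
Check: |xy| = 5 ≤ 7 and |y| = 2 ≥ 1. Reading y takes M from D back to D, so every xyⁱz is accepted.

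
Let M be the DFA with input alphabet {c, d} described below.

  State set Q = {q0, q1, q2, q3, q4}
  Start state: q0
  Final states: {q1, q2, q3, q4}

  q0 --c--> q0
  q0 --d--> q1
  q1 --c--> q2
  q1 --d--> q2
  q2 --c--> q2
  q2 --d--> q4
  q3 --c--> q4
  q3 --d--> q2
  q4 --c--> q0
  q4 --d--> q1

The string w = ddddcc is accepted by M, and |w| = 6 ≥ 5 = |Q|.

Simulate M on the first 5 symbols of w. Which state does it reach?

Run of M on the first 5 characters of w = d d d d c:
  step 0: q0  (start)
  step 1: q1  (read d: q0→q1)
  step 2: q2  (read d: q1→q2)
  step 3: q4  (read d: q2→q4)
  step 4: q1  (read d: q4→q1)
  step 5: q2  (read c: q1→q2)

After reading 5 characters, M is in state q2.

q2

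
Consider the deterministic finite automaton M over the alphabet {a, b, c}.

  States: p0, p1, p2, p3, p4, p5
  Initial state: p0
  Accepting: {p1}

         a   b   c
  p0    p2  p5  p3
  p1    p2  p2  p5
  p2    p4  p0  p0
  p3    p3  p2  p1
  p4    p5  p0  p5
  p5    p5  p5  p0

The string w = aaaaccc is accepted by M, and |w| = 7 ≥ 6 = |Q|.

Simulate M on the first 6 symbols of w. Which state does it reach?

State sequence: p0 -a-> p2 -a-> p4 -a-> p5 -a-> p5 -c-> p0 -c-> p3

After reading 6 characters, M is in state p3.

p3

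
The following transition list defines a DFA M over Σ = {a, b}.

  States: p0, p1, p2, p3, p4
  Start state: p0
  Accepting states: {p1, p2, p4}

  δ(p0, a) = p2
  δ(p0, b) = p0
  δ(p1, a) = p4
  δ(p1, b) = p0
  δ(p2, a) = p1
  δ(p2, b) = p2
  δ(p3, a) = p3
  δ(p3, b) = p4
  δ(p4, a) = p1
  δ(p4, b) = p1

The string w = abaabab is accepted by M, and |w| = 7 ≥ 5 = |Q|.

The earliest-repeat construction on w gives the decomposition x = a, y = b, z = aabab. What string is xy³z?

abbbaabab

xy^3z = a·b·b·b·aabab = abbbaabab.
Reading y = b takes M from p2 back to p2, so after x·y·y·y the machine is still in p2, and z then leads to the accepting state p1. Hence abbbaabab ∈ L(M).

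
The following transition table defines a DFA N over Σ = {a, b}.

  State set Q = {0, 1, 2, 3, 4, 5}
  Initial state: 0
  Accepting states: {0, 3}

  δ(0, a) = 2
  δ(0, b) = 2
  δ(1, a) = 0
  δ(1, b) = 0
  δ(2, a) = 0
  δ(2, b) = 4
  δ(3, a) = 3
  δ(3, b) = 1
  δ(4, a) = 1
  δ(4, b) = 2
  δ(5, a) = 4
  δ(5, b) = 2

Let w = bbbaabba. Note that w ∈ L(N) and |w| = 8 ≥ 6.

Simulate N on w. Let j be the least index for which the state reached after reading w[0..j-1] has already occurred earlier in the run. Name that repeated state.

2

Run of N on w = b b b a a b b a:
  step 0: 0  (start)
  step 1: 2  (read b: 0→2)
  step 2: 4  (read b: 2→4)
  step 3: 2  (read b: 4→2)   ← first repeat (2 seen earlier)
  step 4: 0  (read a: 2→0)
  step 5: 2  (read a: 0→2)
  step 6: 4  (read b: 2→4)
  step 7: 2  (read b: 4→2)
  step 8: 0  (read a: 2→0)

The earliest repeat is at step j = 3: N is in 2, which it already visited at step i = 1.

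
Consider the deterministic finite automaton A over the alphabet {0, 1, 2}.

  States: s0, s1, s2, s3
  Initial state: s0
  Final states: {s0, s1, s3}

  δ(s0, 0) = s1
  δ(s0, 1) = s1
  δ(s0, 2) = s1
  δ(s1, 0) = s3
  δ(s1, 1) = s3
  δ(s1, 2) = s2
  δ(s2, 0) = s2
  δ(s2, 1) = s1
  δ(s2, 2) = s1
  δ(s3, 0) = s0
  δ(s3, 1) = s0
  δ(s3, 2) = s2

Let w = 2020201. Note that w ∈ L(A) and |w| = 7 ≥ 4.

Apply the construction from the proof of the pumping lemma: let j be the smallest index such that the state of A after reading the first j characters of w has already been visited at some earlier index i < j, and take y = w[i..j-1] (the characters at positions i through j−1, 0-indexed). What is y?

State sequence: s0 -2-> s1 -0-> s3 -2-> s2 -0-> s2 -2-> s1 -0-> s3 -1-> s0
First repeat at step 4: s2 was already visited.

So i = 3, j = 4, giving x = w[0:3] = 202, y = w[3:4] = 0, z = w[4:7] = 201.
Check: |xy| = 4 ≤ 4 and |y| = 1 ≥ 1. Reading y takes A from s2 back to s2, so every xyⁱz is accepted.

0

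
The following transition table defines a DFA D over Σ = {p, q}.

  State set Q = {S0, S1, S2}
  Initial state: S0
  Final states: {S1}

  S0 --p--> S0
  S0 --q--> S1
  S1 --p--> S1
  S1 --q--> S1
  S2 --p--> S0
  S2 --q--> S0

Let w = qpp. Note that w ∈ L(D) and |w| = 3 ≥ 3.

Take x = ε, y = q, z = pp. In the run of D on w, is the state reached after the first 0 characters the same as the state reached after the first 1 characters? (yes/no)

Run of D on the first 1 characters of w = q:
  step 0: S0  (start)
  step 1: S1  (read q: S0→S1)

After x (step 0): S0. After xy (step 1): S1.
They differ (S0 ≠ S1), so y is not a cycle from the state after x; this split is not the one the pumping-lemma construction produces, and pumping y need not keep the string in L(D).

no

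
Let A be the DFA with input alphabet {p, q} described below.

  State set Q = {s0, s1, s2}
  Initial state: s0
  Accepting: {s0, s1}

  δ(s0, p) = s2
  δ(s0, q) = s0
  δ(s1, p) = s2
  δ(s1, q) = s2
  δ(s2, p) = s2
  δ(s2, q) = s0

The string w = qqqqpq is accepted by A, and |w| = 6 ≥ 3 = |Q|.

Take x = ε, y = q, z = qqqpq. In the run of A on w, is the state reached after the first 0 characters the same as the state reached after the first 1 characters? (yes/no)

Run of A on the first 1 characters of w = q:
  step 0: s0  (start)
  step 1: s0  (read q: s0→s0)

After x (step 0): s0. After xy (step 1): s0.
They match, so y = q drives A around a cycle from s0 back to itself; pumping y any number of times keeps A in s0 before reading z, and xyⁱz ∈ L(A) for every i ≥ 0.

yes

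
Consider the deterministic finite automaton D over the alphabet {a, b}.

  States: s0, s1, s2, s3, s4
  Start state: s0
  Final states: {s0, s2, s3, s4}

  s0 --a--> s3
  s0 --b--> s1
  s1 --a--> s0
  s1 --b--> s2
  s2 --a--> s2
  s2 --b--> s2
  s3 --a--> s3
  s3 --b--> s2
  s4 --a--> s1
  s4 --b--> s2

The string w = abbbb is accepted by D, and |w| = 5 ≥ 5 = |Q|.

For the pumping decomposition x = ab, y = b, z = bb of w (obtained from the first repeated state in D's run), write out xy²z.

abbbbb

xy^2z = ab·b·b·bb = abbbbb.
Reading y = b takes D from s2 back to s2, so after x·y·y the machine is still in s2, and z then leads to the accepting state s2. Hence abbbbb ∈ L(D).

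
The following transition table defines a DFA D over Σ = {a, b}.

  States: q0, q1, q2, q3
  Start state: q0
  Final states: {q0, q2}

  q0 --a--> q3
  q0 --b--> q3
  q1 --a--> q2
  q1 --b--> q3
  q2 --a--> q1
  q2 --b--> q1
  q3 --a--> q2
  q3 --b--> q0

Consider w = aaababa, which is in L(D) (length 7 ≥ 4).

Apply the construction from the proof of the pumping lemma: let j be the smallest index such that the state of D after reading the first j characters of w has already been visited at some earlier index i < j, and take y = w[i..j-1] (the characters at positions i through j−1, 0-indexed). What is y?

Run of D on w = a a a b a b a:
  step 0: q0  (start)
  step 1: q3  (read a: q0→q3)
  step 2: q2  (read a: q3→q2)
  step 3: q1  (read a: q2→q1)
  step 4: q3  (read b: q1→q3)   ← first repeat (q3 seen earlier)
  step 5: q2  (read a: q3→q2)
  step 6: q1  (read b: q2→q1)
  step 7: q2  (read a: q1→q2)

So i = 1, j = 4, giving x = w[0:1] = a, y = w[1:4] = aab, z = w[4:7] = aba.
Check: |xy| = 4 ≤ 4 and |y| = 3 ≥ 1. Reading y takes D from q3 back to q3, so every xyⁱz is accepted.

aab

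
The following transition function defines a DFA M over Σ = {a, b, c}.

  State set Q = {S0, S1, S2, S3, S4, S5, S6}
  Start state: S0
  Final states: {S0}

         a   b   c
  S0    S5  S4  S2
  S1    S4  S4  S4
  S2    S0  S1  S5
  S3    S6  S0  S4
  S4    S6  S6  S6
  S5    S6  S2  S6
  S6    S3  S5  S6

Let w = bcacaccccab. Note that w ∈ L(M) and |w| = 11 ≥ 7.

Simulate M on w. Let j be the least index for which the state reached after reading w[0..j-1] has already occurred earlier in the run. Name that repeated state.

S4

Run of M on w = b c a c a c c c c a b:
  step 0: S0  (start)
  step 1: S4  (read b: S0→S4)
  step 2: S6  (read c: S4→S6)
  step 3: S3  (read a: S6→S3)
  step 4: S4  (read c: S3→S4)   ← first repeat (S4 seen earlier)
  step 5: S6  (read a: S4→S6)
  step 6: S6  (read c: S6→S6)
  step 7: S6  (read c: S6→S6)
  step 8: S6  (read c: S6→S6)
  step 9: S6  (read c: S6→S6)
  step 10: S3  (read a: S6→S3)
  step 11: S0  (read b: S3→S0)

The earliest repeat is at step j = 4: M is in S4, which it already visited at step i = 1.
The DFA has 7 states, so the proof of the pumping lemma guarantees a repeated state among the first 7+1 visited; the segment between the two visits is the pumpable y.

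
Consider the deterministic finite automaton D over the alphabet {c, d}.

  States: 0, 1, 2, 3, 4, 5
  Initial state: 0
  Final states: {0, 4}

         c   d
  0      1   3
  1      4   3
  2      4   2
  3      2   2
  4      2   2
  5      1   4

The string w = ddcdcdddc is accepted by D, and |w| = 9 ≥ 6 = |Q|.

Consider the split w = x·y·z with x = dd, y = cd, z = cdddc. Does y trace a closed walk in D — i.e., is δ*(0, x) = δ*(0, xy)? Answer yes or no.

yes

Run of D on the first 4 characters of w = d d c d:
  step 0: 0  (start)
  step 1: 3  (read d: 0→3)
  step 2: 2  (read d: 3→2)
  step 3: 4  (read c: 2→4)
  step 4: 2  (read d: 4→2)

After x (step 2): 2. After xy (step 4): 2.
They match, so y = cd drives D around a cycle from 2 back to itself; pumping y any number of times keeps D in 2 before reading z, and xyⁱz ∈ L(D) for every i ≥ 0.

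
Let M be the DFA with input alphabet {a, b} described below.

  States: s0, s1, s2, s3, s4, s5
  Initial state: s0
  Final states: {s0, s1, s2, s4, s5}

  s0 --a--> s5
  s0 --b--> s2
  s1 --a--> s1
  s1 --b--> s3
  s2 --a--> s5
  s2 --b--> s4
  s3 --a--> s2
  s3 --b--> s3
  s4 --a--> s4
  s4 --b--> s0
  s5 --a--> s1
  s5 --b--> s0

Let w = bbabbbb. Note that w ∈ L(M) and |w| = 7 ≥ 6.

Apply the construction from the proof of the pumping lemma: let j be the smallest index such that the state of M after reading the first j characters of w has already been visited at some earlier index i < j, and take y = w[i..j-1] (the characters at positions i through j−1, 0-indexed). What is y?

State sequence: s0 -b-> s2 -b-> s4 -a-> s4 -b-> s0 -b-> s2 -b-> s4 -b-> s0
First repeat at step 3: s4 was already visited.

So i = 2, j = 3, giving x = w[0:2] = bb, y = w[2:3] = a, z = w[3:7] = bbbb.
Check: |xy| = 3 ≤ 6 and |y| = 1 ≥ 1. Reading y takes M from s4 back to s4, so every xyⁱz is accepted.

a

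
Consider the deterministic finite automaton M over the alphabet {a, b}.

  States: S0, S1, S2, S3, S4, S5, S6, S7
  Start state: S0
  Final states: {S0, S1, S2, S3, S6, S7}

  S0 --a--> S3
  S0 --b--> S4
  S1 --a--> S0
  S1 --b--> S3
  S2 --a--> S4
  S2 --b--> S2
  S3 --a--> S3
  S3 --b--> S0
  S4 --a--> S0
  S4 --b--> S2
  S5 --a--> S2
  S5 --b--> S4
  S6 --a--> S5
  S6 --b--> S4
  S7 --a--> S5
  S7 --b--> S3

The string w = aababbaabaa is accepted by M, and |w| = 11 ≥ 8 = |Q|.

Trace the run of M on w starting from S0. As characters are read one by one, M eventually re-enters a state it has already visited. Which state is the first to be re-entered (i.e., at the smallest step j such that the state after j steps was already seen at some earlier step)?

Run of M on w = a a b a b b a a b a a:
  step 0: S0  (start)
  step 1: S3  (read a: S0→S3)
  step 2: S3  (read a: S3→S3)   ← first repeat (S3 seen earlier)
  step 3: S0  (read b: S3→S0)
  step 4: S3  (read a: S0→S3)
  step 5: S0  (read b: S3→S0)
  step 6: S4  (read b: S0→S4)
  step 7: S0  (read a: S4→S0)
  step 8: S3  (read a: S0→S3)
  step 9: S0  (read b: S3→S0)
  step 10: S3  (read a: S0→S3)
  step 11: S3  (read a: S3→S3)

The earliest repeat is at step j = 2: M is in S3, which it already visited at step i = 1.

S3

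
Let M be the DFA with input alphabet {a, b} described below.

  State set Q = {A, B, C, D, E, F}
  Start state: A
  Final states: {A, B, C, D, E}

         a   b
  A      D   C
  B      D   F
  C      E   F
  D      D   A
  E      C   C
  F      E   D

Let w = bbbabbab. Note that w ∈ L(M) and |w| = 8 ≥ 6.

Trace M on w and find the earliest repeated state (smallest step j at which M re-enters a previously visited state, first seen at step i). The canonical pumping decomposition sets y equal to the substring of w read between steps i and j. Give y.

a

Run of M on w = b b b a b b a b:
  step 0: A  (start)
  step 1: C  (read b: A→C)
  step 2: F  (read b: C→F)
  step 3: D  (read b: F→D)
  step 4: D  (read a: D→D)   ← first repeat (D seen earlier)
  step 5: A  (read b: D→A)
  step 6: C  (read b: A→C)
  step 7: E  (read a: C→E)
  step 8: C  (read b: E→C)

So i = 3, j = 4, giving x = w[0:3] = bbb, y = w[3:4] = a, z = w[4:8] = bbab.
Check: |xy| = 4 ≤ 6 and |y| = 1 ≥ 1. Reading y takes M from D back to D, so every xyⁱz is accepted.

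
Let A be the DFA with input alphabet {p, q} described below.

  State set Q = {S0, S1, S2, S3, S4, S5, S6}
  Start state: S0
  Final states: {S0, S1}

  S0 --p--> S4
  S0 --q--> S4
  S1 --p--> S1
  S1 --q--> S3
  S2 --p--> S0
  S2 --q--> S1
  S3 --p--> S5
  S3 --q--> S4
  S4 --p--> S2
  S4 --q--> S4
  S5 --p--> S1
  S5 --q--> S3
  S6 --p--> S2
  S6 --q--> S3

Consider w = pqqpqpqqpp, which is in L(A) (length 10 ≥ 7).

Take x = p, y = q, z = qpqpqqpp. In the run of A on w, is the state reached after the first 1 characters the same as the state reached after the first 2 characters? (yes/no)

Run of A on the first 2 characters of w = p q:
  step 0: S0  (start)
  step 1: S4  (read p: S0→S4)
  step 2: S4  (read q: S4→S4)

After x (step 1): S4. After xy (step 2): S4.
They match, so y = q drives A around a cycle from S4 back to itself; pumping y any number of times keeps A in S4 before reading z, and xyⁱz ∈ L(A) for every i ≥ 0.

yes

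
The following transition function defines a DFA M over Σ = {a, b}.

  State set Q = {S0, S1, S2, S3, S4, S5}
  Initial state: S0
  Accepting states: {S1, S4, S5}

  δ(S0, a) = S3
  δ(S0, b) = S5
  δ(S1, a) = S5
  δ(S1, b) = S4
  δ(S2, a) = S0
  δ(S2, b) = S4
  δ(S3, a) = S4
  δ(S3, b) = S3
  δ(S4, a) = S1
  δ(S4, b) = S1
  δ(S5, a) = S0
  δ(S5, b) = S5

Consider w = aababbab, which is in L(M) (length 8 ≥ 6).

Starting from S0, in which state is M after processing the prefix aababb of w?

State sequence: S0 -a-> S3 -a-> S4 -b-> S1 -a-> S5 -b-> S5 -b-> S5

After reading 6 characters, M is in state S5.
(This kind of state-tracing is the core of the pumping-lemma construction: with 6 states, pigeonhole forces a repeat within the first 6 steps.)

S5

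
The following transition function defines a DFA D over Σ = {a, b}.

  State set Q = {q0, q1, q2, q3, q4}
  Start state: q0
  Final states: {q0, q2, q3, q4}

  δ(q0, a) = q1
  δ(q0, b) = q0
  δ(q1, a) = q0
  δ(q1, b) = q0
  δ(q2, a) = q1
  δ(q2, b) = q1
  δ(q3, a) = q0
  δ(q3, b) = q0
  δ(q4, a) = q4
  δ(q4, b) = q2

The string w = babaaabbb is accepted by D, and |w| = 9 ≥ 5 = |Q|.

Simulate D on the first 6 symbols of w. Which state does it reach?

State sequence: q0 -b-> q0 -a-> q1 -b-> q0 -a-> q1 -a-> q0 -a-> q1

After reading 6 characters, D is in state q1.

q1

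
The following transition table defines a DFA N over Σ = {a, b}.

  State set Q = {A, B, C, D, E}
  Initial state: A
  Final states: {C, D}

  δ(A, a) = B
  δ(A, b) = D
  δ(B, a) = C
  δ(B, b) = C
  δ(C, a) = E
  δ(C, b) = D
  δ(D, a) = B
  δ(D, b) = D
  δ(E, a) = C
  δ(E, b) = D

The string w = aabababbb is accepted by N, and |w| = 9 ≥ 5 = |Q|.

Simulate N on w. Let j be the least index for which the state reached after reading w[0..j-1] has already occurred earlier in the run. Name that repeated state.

Run of N on w = a a b a b a b b b:
  step 0: A  (start)
  step 1: B  (read a: A→B)
  step 2: C  (read a: B→C)
  step 3: D  (read b: C→D)
  step 4: B  (read a: D→B)   ← first repeat (B seen earlier)
  step 5: C  (read b: B→C)
  step 6: E  (read a: C→E)
  step 7: D  (read b: E→D)
  step 8: D  (read b: D→D)
  step 9: D  (read b: D→D)

The earliest repeat is at step j = 4: N is in B, which it already visited at step i = 1.

B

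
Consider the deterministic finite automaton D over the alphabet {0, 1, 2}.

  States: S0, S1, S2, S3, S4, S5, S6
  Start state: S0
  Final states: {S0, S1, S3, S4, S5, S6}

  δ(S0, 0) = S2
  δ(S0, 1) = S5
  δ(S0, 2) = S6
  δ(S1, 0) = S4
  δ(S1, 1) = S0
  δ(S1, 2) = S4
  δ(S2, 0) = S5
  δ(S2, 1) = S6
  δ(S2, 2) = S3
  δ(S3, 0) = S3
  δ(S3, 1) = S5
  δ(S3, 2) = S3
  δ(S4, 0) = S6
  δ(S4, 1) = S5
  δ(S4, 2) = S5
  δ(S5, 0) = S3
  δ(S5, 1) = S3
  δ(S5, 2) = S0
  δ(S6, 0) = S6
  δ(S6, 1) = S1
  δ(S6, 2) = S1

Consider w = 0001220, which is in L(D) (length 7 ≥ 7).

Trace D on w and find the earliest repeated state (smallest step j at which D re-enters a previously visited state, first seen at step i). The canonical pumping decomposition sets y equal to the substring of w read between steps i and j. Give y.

State sequence: S0 -0-> S2 -0-> S5 -0-> S3 -1-> S5 -2-> S0 -2-> S6 -0-> S6
First repeat at step 4: S5 was already visited.

So i = 2, j = 4, giving x = w[0:2] = 00, y = w[2:4] = 01, z = w[4:7] = 220.
Check: |xy| = 4 ≤ 7 and |y| = 2 ≥ 1. Reading y takes D from S5 back to S5, so every xyⁱz is accepted.
Since D has 7 states, any run of length ≥ 7 visits 7+1 states, so by pigeonhole some state repeats within the first 7 steps — that repeat gives the pumpable loop.

01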